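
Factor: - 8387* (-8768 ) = 73537216= 2^6*137^1*8387^1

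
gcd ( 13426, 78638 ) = 1918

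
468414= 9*52046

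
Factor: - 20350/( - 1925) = 2^1*7^( - 1 ) * 37^1  =  74/7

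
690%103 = 72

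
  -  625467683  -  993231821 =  -1618699504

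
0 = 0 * ( - 49424 ) 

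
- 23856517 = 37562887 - 61419404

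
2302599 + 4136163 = 6438762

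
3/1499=3/1499 = 0.00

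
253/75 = 253/75 = 3.37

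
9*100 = 900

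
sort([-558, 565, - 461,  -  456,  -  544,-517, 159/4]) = [  -  558,- 544,-517,  -  461, - 456, 159/4, 565 ]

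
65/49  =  65/49 =1.33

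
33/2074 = 33/2074  =  0.02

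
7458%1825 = 158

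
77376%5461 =922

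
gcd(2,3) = 1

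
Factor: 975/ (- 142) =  - 2^( - 1 )*3^1 * 5^2*13^1*71^( -1)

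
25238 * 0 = 0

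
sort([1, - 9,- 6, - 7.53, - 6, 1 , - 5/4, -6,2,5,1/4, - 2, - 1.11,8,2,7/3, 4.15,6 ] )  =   [-9, - 7.53, - 6, - 6, - 6 , - 2, - 5/4 , - 1.11,1/4,1, 1,2, 2, 7/3, 4.15, 5,6, 8 ]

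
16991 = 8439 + 8552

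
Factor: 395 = 5^1*79^1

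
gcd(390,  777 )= 3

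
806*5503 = 4435418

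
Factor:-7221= - 3^1*29^1*83^1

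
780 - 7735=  - 6955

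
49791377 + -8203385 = 41587992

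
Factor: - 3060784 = - 2^4*191299^1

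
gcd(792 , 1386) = 198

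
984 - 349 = 635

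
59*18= 1062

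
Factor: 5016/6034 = 2508/3017 = 2^2 * 3^1 * 7^( - 1) *11^1*19^1 *431^( - 1)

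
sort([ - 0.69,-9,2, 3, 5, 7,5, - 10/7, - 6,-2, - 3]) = [ -9, - 6, - 3,-2, - 10/7,  -  0.69,2,3 , 5, 5, 7]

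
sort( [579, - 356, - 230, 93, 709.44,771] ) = [  -  356 , - 230 , 93 , 579, 709.44 , 771 ] 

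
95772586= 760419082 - 664646496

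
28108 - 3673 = 24435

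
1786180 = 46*38830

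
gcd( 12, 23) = 1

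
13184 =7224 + 5960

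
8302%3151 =2000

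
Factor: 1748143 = 1748143^1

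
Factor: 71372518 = 2^1 * 7^2*43^1*16937^1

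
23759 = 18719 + 5040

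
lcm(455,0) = 0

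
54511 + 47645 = 102156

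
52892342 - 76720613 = - 23828271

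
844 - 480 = 364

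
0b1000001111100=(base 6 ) 31312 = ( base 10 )4220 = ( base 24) 77k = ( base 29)50F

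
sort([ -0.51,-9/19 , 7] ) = [ - 0.51, - 9/19,7]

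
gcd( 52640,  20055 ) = 35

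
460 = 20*23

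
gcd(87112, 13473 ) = 1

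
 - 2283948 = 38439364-40723312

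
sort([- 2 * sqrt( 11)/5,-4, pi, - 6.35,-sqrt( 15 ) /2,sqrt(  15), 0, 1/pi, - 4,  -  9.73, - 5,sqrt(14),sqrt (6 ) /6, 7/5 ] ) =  [ - 9.73, - 6.35, - 5, - 4, - 4, - sqrt( 15)/2, - 2*sqrt( 11)/5, 0,1/pi,sqrt( 6 )/6,  7/5, pi, sqrt (14),sqrt(15 )]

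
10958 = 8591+2367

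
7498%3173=1152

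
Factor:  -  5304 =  - 2^3 * 3^1*13^1 * 17^1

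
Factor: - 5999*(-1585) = 9508415= 5^1*7^1*317^1*857^1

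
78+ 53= 131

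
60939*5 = 304695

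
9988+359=10347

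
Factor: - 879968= - 2^5*107^1*257^1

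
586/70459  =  586/70459 = 0.01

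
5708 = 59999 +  - 54291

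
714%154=98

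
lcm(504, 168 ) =504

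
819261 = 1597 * 513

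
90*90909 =8181810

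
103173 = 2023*51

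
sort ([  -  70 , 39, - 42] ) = [-70, - 42 , 39] 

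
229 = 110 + 119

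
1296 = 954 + 342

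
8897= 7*1271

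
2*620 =1240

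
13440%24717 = 13440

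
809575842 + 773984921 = 1583560763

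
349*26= 9074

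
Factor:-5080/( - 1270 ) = 4= 2^2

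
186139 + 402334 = 588473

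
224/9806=112/4903 = 0.02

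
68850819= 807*85317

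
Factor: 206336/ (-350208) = - 403/684 = -2^(  -  2 )* 3^( - 2)*13^1*19^( -1)*31^1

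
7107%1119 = 393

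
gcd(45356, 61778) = 782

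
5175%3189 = 1986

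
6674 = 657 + 6017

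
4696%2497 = 2199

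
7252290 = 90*80581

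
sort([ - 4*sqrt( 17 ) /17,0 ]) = [-4*sqrt( 17 ) /17,0 ] 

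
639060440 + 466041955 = 1105102395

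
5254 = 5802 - 548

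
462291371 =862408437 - 400117066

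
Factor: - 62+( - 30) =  - 2^2*23^1 = -92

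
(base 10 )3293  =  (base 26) 4mh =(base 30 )3jn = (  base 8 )6335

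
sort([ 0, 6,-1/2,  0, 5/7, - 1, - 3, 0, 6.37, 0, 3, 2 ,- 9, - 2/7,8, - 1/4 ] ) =[  -  9, - 3, - 1, - 1/2,-2/7,-1/4, 0, 0, 0 , 0, 5/7,  2, 3,6, 6.37,8]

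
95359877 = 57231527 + 38128350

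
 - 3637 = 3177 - 6814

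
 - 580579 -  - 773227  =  192648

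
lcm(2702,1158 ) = 8106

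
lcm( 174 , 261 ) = 522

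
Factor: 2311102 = 2^1*131^1*8821^1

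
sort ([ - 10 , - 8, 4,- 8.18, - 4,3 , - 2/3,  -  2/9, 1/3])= [-10, - 8.18, - 8, - 4, - 2/3, - 2/9, 1/3, 3,  4 ]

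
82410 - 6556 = 75854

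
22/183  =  22/183 =0.12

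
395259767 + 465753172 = 861012939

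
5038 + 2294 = 7332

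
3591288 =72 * 49879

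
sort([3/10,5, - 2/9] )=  [ - 2/9,3/10,5]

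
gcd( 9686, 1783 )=1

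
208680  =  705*296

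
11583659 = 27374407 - 15790748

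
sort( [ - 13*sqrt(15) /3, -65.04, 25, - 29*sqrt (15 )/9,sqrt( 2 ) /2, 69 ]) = [-65.04, - 13*sqrt( 15 ) /3,-29*sqrt( 15)/9, sqrt(2 ) /2,25,69]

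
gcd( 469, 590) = 1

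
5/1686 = 5/1686  =  0.00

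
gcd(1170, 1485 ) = 45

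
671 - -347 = 1018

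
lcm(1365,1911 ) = 9555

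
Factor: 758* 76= 2^3*19^1 * 379^1 = 57608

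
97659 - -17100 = 114759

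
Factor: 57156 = 2^2  *3^1*11^1 * 433^1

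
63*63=3969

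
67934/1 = 67934 = 67934.00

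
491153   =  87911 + 403242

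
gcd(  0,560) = 560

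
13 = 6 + 7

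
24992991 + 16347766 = 41340757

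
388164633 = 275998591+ 112166042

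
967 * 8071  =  7804657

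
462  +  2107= 2569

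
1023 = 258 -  - 765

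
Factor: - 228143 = - 29^1*7867^1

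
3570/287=510/41 = 12.44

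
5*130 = 650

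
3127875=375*8341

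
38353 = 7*5479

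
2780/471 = 5 + 425/471=5.90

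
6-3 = 3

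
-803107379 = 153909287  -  957016666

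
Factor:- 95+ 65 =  - 2^1 * 3^1*5^1  =  -  30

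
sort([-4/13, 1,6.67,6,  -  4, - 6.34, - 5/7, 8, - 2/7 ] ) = [ - 6.34, - 4 , - 5/7, - 4/13, - 2/7, 1, 6, 6.67, 8 ] 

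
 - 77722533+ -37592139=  - 115314672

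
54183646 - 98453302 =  - 44269656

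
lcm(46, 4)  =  92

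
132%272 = 132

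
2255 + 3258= 5513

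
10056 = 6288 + 3768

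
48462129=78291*619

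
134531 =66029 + 68502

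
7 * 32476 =227332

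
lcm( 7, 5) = 35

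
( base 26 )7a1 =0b1001110000001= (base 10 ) 4993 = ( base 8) 11601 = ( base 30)5GD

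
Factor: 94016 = 2^6 * 13^1 * 113^1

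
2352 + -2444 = - 92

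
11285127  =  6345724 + 4939403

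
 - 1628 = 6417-8045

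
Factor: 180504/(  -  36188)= - 414/83 = -2^1*3^2 * 23^1*83^( - 1 )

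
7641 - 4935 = 2706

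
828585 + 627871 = 1456456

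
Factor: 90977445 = 3^3*5^1*13^1* 51839^1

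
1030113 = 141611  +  888502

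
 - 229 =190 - 419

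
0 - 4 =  - 4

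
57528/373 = 57528/373 = 154.23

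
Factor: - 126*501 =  - 2^1*3^3*7^1* 167^1= - 63126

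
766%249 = 19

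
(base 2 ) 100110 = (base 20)1i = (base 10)38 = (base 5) 123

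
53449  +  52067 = 105516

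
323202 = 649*498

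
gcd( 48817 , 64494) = 1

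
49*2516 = 123284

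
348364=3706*94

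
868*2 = 1736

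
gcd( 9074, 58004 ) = 2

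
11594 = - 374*( - 31) 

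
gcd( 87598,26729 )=1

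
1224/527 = 2+10/31 =2.32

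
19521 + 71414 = 90935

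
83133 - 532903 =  - 449770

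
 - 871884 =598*(-1458 )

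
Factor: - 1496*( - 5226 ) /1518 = 118456/23 = 2^3 * 13^1*17^1*23^( - 1) * 67^1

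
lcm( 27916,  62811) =251244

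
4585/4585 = 1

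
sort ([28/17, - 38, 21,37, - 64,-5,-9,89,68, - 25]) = [-64,  -  38,-25,- 9 , - 5 , 28/17,  21,37,68,89] 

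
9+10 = 19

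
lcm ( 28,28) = 28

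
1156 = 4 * 289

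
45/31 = 1 + 14/31 = 1.45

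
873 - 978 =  - 105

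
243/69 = 3  +  12/23= 3.52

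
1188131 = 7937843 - 6749712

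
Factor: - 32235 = -3^1*5^1*7^1*307^1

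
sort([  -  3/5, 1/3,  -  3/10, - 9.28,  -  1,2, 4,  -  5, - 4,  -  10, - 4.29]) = [ - 10, - 9.28, - 5 , - 4.29,- 4, - 1,  -  3/5, - 3/10, 1/3, 2, 4]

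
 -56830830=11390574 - 68221404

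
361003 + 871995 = 1232998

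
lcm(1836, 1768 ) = 47736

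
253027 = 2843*89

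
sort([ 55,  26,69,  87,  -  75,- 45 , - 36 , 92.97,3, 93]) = [- 75, - 45,-36,3,26,55,69 , 87,  92.97, 93]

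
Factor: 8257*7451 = 61522907= 23^1*359^1*7451^1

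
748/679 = 1+69/679 =1.10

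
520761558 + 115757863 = 636519421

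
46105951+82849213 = 128955164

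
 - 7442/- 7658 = 3721/3829 = 0.97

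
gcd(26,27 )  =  1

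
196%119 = 77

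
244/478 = 122/239 = 0.51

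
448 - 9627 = -9179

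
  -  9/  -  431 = 9/431 =0.02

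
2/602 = 1/301 = 0.00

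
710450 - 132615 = 577835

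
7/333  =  7/333 = 0.02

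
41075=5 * 8215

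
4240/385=11 + 1/77 = 11.01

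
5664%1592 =888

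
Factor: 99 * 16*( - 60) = -2^6*3^3*5^1*11^1 = - 95040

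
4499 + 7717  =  12216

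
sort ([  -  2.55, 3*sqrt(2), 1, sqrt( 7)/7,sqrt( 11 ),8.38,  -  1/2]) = [ - 2.55, - 1/2,sqrt (7)/7,1,sqrt(11 ),3* sqrt(2 )  ,  8.38] 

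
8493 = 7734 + 759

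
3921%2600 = 1321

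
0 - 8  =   - 8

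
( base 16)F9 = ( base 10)249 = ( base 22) B7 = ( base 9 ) 306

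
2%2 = 0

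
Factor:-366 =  - 2^1*3^1*61^1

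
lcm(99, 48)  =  1584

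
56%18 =2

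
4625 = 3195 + 1430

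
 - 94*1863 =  - 175122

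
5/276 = 5/276  =  0.02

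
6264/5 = 1252 + 4/5 = 1252.80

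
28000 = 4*7000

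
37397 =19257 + 18140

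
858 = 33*26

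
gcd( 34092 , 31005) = 9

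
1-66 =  - 65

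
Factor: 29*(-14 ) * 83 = -33698=- 2^1 * 7^1 * 29^1*83^1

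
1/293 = 1/293 = 0.00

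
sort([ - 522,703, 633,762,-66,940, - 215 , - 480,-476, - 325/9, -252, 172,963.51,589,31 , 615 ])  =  [ - 522, - 480, - 476, - 252 , - 215, - 66 ,-325/9,31, 172, 589,615 , 633,703,762, 940,  963.51 ]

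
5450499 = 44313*123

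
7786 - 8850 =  - 1064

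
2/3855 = 2/3855 = 0.00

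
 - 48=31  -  79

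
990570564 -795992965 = 194577599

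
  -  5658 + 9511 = 3853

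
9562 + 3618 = 13180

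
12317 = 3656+8661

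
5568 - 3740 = 1828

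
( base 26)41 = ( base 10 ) 105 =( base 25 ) 45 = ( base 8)151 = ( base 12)89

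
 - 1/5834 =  - 1/5834 = - 0.00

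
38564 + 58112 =96676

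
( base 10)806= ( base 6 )3422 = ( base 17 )2D7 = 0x326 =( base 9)1085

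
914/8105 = 914/8105 = 0.11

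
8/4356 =2/1089 = 0.00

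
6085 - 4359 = 1726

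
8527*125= 1065875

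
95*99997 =9499715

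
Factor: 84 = 2^2*3^1*7^1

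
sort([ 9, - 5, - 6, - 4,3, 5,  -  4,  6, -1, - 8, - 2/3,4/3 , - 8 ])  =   [ - 8, - 8, - 6, - 5, - 4, - 4, - 1,-2/3, 4/3, 3,5,6 , 9 ]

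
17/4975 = 17/4975=0.00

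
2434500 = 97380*25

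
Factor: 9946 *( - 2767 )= - 2^1*2767^1 * 4973^1=- 27520582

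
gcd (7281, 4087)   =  1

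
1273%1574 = 1273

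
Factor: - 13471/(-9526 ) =2^(-1)*11^( - 1 )*19^1*433^(-1)*709^1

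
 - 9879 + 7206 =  - 2673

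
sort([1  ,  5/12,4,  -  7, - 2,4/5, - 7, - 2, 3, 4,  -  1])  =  [ - 7, - 7, - 2 , - 2, - 1, 5/12, 4/5, 1, 3,4, 4 ] 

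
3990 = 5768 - 1778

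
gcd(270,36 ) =18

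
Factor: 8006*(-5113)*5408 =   -  221374738624= - 2^6*13^2*4003^1*5113^1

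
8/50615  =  8/50615 = 0.00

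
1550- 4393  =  -2843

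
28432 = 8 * 3554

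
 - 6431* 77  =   - 495187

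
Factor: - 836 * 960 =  - 802560 = - 2^8*  3^1 * 5^1*11^1*19^1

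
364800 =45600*8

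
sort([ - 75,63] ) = [ -75, 63] 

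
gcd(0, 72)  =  72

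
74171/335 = 221+136/335 = 221.41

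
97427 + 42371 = 139798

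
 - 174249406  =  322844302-497093708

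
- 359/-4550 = 359/4550 = 0.08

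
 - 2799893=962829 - 3762722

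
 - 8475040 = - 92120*92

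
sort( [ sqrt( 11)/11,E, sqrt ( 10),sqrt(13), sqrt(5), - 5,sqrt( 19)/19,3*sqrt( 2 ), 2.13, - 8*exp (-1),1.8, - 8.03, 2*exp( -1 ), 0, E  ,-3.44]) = [-8.03,-5, -3.44,-8*exp (-1 ),0,sqrt( 19)/19  ,  sqrt( 11 ) /11,2*exp(  -  1), 1.8, 2.13, sqrt ( 5),E,E,sqrt( 10 ),sqrt(13) , 3*sqrt(2) ]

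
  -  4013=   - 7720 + 3707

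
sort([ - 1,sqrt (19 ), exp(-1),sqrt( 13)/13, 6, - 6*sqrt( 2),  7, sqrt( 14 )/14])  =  [ - 6 * sqrt( 2), - 1,  sqrt( 14)/14, sqrt(13) /13, exp(  -  1 ),sqrt(19), 6,7]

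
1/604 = 1/604 = 0.00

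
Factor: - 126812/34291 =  - 196/53 = - 2^2 *7^2*53^ (  -  1) 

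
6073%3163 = 2910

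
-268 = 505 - 773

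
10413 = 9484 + 929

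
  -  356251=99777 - 456028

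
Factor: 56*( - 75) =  - 4200 = - 2^3*3^1*5^2*7^1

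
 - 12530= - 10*1253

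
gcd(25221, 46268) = 1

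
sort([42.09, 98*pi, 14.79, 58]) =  [ 14.79 , 42.09, 58, 98*pi]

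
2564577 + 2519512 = 5084089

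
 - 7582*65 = -492830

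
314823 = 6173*51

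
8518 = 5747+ 2771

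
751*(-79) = -59329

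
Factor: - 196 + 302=106= 2^1 *53^1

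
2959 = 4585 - 1626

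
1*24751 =24751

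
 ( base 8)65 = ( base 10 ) 53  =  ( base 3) 1222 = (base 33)1k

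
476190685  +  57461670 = 533652355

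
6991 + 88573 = 95564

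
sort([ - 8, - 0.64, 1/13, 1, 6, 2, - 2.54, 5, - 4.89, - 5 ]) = [ - 8, - 5, - 4.89, - 2.54, - 0.64,1/13, 1,2,5, 6 ] 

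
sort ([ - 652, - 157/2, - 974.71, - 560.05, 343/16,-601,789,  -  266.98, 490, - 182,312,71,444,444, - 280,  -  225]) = [-974.71,- 652, - 601, - 560.05, - 280, - 266.98, - 225, -182, - 157/2  ,  343/16,71,312,444,444,  490,789 ] 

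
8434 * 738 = 6224292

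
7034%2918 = 1198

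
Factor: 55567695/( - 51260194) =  - 2^( - 1 )*3^1*5^1*137^( - 1 )*187081^( - 1)*3704513^1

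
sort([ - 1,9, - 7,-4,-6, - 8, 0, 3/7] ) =[ - 8, - 7,-6,  -  4, - 1,0,3/7,9] 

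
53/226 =53/226= 0.23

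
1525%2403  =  1525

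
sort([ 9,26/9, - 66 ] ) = [  -  66,  26/9,9]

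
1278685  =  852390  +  426295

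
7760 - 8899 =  - 1139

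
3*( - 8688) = -26064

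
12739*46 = 585994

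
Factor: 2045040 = 2^4*3^1*5^1*8521^1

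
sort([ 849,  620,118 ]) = [ 118,620,849 ]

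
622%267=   88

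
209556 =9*23284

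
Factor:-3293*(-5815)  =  5^1 *37^1*89^1*1163^1 = 19148795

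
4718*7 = 33026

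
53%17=2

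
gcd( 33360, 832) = 16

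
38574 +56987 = 95561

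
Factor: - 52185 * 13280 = -2^5 * 3^1*5^2*7^2*71^1*83^1 = - 693016800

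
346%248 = 98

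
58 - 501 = -443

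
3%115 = 3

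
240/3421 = 240/3421 = 0.07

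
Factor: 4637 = 4637^1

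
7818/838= 9 + 138/419 = 9.33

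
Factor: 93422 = 2^1*7^1*6673^1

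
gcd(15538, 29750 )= 34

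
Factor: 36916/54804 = 9229/13701 =3^( - 1)*11^1*839^1*4567^( - 1) 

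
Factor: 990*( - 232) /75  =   - 15312/5=- 2^4 * 3^1*5^(  -  1)*11^1 *29^1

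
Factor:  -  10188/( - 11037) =12/13 = 2^2 *3^1*13^( - 1 ) 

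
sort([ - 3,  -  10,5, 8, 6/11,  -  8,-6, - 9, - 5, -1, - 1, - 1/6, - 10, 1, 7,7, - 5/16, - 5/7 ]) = [ - 10,-10 , - 9,  -  8, - 6 ,-5, - 3,-1, - 1 , - 5/7, - 5/16, - 1/6,  6/11,1 , 5,7, 7, 8]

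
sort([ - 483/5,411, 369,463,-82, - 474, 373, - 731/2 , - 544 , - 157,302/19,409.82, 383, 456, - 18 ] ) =[ - 544, - 474,  -  731/2,-157,  -  483/5, - 82 , - 18,302/19 , 369, 373, 383,409.82,411, 456, 463]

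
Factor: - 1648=- 2^4*103^1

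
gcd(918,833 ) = 17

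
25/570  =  5/114 = 0.04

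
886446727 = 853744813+32701914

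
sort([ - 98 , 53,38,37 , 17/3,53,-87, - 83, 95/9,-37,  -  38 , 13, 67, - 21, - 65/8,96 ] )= [ - 98, - 87,-83, - 38, - 37,-21, - 65/8,  17/3 , 95/9, 13, 37, 38,53, 53,67,  96 ] 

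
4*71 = 284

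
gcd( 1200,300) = 300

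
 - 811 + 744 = - 67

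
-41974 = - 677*62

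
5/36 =5/36= 0.14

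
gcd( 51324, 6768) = 564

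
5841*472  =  2756952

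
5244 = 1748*3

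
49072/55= 49072/55 = 892.22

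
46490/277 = 46490/277 = 167.83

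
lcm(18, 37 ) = 666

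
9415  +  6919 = 16334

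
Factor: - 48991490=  - 2^1*5^1*4899149^1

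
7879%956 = 231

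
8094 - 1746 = 6348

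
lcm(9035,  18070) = 18070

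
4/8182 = 2/4091 = 0.00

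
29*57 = 1653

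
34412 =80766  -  46354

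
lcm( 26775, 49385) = 2222325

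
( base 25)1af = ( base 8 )1572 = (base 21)208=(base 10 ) 890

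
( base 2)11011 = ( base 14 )1D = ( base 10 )27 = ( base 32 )R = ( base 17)1A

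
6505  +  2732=9237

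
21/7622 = 21/7622=0.00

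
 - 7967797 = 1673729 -9641526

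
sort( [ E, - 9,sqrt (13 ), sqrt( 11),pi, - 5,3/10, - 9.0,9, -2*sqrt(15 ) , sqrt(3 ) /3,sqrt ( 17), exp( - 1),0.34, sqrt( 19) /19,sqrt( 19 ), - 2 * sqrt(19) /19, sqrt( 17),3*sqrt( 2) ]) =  [-9, - 9.0, - 2*sqrt (15), - 5, - 2*sqrt( 19) /19,sqrt(19 ) /19, 3/10, 0.34, exp( - 1),sqrt( 3)/3,  E,pi, sqrt( 11 ),sqrt( 13), sqrt(17),sqrt(17), 3*sqrt(2 ), sqrt( 19),9] 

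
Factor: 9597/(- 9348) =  - 2^(  -  2 ) * 7^1*19^(  -  1) * 41^ (  -  1) * 457^1 = -  3199/3116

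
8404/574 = 4202/287 =14.64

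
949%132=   25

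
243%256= 243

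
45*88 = 3960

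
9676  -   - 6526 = 16202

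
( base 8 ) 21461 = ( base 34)7qx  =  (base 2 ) 10001100110001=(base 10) 9009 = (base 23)h0g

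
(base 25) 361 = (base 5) 31101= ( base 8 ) 3752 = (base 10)2026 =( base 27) 2L1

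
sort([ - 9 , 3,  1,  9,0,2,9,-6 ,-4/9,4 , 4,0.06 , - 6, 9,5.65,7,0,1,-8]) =[-9, - 8,-6 , - 6,-4/9,0,0,0.06,1,1,2,3,4,4,5.65, 7, 9,9, 9] 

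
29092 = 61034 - 31942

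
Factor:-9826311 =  - 3^1*11^1*73^1*4079^1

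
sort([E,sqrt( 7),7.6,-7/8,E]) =[ - 7/8,sqrt( 7), E,  E,7.6]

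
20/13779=20/13779=0.00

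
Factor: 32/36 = 8/9 = 2^3*3^( - 2) 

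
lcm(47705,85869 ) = 429345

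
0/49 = 0 = 0.00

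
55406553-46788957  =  8617596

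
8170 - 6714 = 1456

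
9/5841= 1/649 = 0.00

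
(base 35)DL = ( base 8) 734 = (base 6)2112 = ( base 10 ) 476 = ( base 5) 3401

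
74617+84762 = 159379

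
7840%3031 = 1778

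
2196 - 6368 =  - 4172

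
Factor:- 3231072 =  - 2^5*3^2 * 13^1*863^1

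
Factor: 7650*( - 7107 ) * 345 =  - 18757149750 = -2^1 *3^4*5^3*17^1*23^2*103^1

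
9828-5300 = 4528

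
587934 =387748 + 200186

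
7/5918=7/5918 = 0.00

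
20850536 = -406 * ( - 51356)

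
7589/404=7589/404 = 18.78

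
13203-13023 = 180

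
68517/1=68517 = 68517.00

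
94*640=60160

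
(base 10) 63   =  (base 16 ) 3f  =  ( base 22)2J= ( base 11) 58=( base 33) 1U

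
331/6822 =331/6822 = 0.05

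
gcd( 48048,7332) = 156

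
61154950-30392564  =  30762386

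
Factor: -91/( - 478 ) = 2^( - 1)*7^1 * 13^1*239^( - 1) 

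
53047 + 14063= 67110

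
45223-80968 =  - 35745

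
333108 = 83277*4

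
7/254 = 7/254=0.03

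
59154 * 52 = 3076008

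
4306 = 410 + 3896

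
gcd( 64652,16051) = 7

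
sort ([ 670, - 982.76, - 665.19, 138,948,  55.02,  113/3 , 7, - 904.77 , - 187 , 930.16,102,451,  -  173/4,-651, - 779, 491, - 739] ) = [ - 982.76 ,-904.77,-779,-739, -665.19,- 651, -187, -173/4,7,  113/3, 55.02 , 102,138, 451, 491, 670,930.16,  948] 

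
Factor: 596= 2^2*149^1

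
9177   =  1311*7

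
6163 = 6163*1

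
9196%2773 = 877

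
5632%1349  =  236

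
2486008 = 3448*721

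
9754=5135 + 4619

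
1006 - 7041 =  -6035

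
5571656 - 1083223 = 4488433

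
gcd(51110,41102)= 2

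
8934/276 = 1489/46 = 32.37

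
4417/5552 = 4417/5552 = 0.80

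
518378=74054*7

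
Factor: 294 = 2^1*3^1* 7^2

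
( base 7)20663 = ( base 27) 71b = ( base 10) 5141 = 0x1415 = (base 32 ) 50L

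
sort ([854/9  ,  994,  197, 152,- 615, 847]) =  [ - 615, 854/9  ,  152, 197,847, 994] 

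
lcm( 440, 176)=880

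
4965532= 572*8681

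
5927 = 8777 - 2850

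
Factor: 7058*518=2^2*7^1*37^1*3529^1 = 3656044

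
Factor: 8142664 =2^3*37^1*27509^1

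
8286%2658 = 312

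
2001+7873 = 9874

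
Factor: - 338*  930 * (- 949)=2^2*3^1*5^1*13^3 * 31^1*73^1 = 298308660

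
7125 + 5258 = 12383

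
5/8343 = 5/8343 = 0.00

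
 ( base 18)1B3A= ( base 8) 22364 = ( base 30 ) AFA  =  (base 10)9460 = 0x24F4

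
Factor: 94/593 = 2^1*47^1*593^( - 1 ) 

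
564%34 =20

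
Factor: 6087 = 3^1*2029^1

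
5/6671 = 5/6671  =  0.00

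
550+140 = 690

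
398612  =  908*439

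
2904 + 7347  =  10251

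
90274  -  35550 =54724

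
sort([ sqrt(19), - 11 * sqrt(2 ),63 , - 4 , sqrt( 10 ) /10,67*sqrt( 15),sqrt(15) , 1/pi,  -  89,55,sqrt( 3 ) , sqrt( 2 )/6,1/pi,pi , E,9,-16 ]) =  [ - 89, - 16, - 11*sqrt( 2 ), - 4,sqrt( 2)/6 , sqrt(10) /10,1/pi,  1/pi, sqrt( 3 ),E,pi,sqrt( 15 ),sqrt( 19 ),9,55, 63,67 *sqrt (15)] 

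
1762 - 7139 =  - 5377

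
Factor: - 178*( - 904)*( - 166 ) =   -  2^5*83^1*89^1*113^1 = - 26711392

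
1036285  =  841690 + 194595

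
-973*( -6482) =6306986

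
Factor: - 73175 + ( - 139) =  - 2^1*3^2*4073^1 = - 73314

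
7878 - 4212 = 3666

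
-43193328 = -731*59088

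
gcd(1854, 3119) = 1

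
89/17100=89/17100 = 0.01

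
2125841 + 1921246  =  4047087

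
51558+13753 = 65311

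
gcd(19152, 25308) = 684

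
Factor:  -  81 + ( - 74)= - 155  =  - 5^1*31^1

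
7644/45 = 169 + 13/15  =  169.87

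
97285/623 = 97285/623 = 156.16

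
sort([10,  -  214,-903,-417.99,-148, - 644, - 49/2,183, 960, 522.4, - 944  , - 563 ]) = [ - 944, - 903, - 644,- 563, - 417.99, - 214,-148, - 49/2, 10,183, 522.4,  960 ]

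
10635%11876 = 10635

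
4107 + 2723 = 6830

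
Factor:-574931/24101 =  - 82133/3443 = - 11^( - 1)*23^1*313^ ( - 1)*3571^1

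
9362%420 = 122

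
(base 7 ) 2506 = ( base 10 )937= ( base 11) 782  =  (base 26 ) 1a1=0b1110101001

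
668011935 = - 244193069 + 912205004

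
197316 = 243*812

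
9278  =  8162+1116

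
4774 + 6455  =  11229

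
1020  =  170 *6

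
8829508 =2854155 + 5975353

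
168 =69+99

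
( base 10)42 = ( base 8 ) 52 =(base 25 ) 1h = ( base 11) 39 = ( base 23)1J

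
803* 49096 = 39424088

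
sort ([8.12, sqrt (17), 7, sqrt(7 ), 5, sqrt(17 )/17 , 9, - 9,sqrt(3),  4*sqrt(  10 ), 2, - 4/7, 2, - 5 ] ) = [ - 9,-5, - 4/7,sqrt(17)/17, sqrt( 3), 2, 2  ,  sqrt( 7 ), sqrt ( 17 ), 5, 7 , 8.12, 9, 4*sqrt( 10) ] 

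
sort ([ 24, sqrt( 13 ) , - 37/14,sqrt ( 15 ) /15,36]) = [-37/14,sqrt( 15 ) /15,sqrt( 13 ),  24 , 36]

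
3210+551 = 3761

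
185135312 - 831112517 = - 645977205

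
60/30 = 2 = 2.00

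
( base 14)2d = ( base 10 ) 41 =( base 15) 2b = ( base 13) 32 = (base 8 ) 51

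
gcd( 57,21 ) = 3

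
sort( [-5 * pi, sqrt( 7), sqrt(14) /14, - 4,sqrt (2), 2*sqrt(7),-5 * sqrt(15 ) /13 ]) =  [ - 5*pi ,  -  4, - 5*sqrt(15 ) /13,  sqrt(14 ) /14,sqrt(2 ),  sqrt ( 7 ),2 *sqrt(7 ) ]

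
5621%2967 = 2654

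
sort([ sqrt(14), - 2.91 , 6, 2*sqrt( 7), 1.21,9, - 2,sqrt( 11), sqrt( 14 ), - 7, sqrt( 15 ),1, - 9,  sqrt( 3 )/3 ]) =[ - 9, - 7, - 2.91, - 2,sqrt( 3) /3,1 , 1.21,sqrt( 11 ),  sqrt ( 14) , sqrt ( 14 ),sqrt ( 15 ),2*sqrt ( 7 ), 6,9 ] 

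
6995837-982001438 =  - 975005601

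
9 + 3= 12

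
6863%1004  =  839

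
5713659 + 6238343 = 11952002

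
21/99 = 7/33  =  0.21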